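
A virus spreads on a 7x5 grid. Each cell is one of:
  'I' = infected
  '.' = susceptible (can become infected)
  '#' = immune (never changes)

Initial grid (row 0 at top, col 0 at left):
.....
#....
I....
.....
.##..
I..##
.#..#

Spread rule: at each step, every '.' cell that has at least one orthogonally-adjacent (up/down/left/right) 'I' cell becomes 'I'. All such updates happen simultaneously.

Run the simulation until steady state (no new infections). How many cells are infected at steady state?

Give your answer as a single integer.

Step 0 (initial): 2 infected
Step 1: +5 new -> 7 infected
Step 2: +4 new -> 11 infected
Step 3: +5 new -> 16 infected
Step 4: +6 new -> 22 infected
Step 5: +4 new -> 26 infected
Step 6: +2 new -> 28 infected
Step 7: +0 new -> 28 infected

Answer: 28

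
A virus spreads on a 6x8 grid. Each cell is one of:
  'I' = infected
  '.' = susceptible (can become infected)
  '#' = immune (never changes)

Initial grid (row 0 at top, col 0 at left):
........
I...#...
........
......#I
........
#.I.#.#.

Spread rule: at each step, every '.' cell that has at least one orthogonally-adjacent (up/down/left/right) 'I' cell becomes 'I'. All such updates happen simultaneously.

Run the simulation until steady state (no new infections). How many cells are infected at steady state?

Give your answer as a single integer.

Answer: 43

Derivation:
Step 0 (initial): 3 infected
Step 1: +8 new -> 11 infected
Step 2: +11 new -> 22 infected
Step 3: +11 new -> 33 infected
Step 4: +8 new -> 41 infected
Step 5: +2 new -> 43 infected
Step 6: +0 new -> 43 infected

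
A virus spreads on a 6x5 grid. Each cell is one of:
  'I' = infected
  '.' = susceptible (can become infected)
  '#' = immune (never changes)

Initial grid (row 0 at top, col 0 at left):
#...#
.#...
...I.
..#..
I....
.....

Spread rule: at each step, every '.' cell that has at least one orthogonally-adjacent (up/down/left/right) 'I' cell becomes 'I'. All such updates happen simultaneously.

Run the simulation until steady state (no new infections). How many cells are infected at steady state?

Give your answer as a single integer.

Answer: 26

Derivation:
Step 0 (initial): 2 infected
Step 1: +7 new -> 9 infected
Step 2: +10 new -> 19 infected
Step 3: +5 new -> 24 infected
Step 4: +2 new -> 26 infected
Step 5: +0 new -> 26 infected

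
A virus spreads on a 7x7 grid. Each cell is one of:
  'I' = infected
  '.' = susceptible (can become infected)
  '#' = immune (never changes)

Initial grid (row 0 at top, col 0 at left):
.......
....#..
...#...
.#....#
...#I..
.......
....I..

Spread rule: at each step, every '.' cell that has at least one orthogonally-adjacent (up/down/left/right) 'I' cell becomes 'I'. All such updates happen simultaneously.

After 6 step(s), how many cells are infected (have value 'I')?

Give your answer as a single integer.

Step 0 (initial): 2 infected
Step 1: +5 new -> 7 infected
Step 2: +8 new -> 15 infected
Step 3: +5 new -> 20 infected
Step 4: +6 new -> 26 infected
Step 5: +6 new -> 32 infected
Step 6: +7 new -> 39 infected

Answer: 39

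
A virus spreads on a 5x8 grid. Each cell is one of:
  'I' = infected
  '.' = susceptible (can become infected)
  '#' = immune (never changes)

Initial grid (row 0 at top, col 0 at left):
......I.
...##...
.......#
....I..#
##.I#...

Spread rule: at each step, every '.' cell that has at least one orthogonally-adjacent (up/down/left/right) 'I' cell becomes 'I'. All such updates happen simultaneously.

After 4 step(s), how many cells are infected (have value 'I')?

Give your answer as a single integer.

Answer: 28

Derivation:
Step 0 (initial): 3 infected
Step 1: +7 new -> 10 infected
Step 2: +9 new -> 19 infected
Step 3: +4 new -> 23 infected
Step 4: +5 new -> 28 infected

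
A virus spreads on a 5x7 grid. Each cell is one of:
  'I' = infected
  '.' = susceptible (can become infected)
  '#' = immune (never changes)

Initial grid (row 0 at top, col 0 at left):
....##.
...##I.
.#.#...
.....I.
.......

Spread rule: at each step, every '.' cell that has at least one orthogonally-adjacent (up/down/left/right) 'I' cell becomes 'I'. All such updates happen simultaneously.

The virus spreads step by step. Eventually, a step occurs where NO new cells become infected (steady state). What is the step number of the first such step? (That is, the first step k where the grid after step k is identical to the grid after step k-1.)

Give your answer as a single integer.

Answer: 9

Derivation:
Step 0 (initial): 2 infected
Step 1: +5 new -> 7 infected
Step 2: +6 new -> 13 infected
Step 3: +2 new -> 15 infected
Step 4: +3 new -> 18 infected
Step 5: +3 new -> 21 infected
Step 6: +4 new -> 25 infected
Step 7: +3 new -> 28 infected
Step 8: +1 new -> 29 infected
Step 9: +0 new -> 29 infected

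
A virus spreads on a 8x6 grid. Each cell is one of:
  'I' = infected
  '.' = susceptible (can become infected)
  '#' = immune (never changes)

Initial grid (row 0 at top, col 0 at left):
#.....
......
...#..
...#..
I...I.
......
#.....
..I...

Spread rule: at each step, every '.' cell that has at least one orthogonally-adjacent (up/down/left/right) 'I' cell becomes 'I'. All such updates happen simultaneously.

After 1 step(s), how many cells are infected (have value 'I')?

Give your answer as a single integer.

Step 0 (initial): 3 infected
Step 1: +10 new -> 13 infected

Answer: 13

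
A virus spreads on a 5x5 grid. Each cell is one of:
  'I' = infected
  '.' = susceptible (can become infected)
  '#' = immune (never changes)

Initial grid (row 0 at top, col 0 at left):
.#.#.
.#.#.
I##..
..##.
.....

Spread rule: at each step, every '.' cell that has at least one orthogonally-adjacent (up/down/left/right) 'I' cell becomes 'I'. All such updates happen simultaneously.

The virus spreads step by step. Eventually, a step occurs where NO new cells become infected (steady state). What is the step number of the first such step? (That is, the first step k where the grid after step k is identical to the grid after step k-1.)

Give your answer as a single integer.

Answer: 11

Derivation:
Step 0 (initial): 1 infected
Step 1: +2 new -> 3 infected
Step 2: +3 new -> 6 infected
Step 3: +1 new -> 7 infected
Step 4: +1 new -> 8 infected
Step 5: +1 new -> 9 infected
Step 6: +1 new -> 10 infected
Step 7: +1 new -> 11 infected
Step 8: +1 new -> 12 infected
Step 9: +2 new -> 14 infected
Step 10: +1 new -> 15 infected
Step 11: +0 new -> 15 infected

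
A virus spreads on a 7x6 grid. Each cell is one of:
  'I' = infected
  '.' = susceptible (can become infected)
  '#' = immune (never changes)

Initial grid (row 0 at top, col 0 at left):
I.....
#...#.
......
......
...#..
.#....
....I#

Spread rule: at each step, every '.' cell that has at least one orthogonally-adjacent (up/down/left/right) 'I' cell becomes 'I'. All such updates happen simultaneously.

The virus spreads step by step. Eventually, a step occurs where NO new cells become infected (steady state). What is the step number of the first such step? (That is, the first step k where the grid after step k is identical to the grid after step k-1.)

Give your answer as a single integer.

Answer: 7

Derivation:
Step 0 (initial): 2 infected
Step 1: +3 new -> 5 infected
Step 2: +6 new -> 11 infected
Step 3: +7 new -> 18 infected
Step 4: +10 new -> 28 infected
Step 5: +7 new -> 35 infected
Step 6: +2 new -> 37 infected
Step 7: +0 new -> 37 infected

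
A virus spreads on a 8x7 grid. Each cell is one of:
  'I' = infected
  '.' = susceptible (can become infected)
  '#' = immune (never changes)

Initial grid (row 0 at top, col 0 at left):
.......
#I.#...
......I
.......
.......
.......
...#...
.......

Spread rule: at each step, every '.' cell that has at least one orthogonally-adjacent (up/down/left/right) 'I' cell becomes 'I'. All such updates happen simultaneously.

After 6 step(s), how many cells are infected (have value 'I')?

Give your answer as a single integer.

Step 0 (initial): 2 infected
Step 1: +6 new -> 8 infected
Step 2: +10 new -> 18 infected
Step 3: +10 new -> 28 infected
Step 4: +8 new -> 36 infected
Step 5: +7 new -> 43 infected
Step 6: +6 new -> 49 infected

Answer: 49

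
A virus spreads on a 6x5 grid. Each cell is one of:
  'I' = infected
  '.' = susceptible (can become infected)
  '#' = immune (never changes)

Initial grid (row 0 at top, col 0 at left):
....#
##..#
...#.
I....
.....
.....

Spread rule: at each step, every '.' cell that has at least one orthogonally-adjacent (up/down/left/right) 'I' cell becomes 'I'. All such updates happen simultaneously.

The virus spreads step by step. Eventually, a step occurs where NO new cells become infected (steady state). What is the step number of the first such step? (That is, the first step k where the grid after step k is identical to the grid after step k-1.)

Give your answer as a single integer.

Step 0 (initial): 1 infected
Step 1: +3 new -> 4 infected
Step 2: +4 new -> 8 infected
Step 3: +4 new -> 12 infected
Step 4: +4 new -> 16 infected
Step 5: +5 new -> 21 infected
Step 6: +3 new -> 24 infected
Step 7: +1 new -> 25 infected
Step 8: +0 new -> 25 infected

Answer: 8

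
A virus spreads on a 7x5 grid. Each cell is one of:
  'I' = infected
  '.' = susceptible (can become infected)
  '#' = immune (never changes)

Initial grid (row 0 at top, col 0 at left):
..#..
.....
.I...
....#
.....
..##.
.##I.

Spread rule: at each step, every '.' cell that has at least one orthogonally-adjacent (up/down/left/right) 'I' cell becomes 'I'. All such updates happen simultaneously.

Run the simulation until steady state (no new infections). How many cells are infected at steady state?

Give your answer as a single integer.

Answer: 29

Derivation:
Step 0 (initial): 2 infected
Step 1: +5 new -> 7 infected
Step 2: +8 new -> 15 infected
Step 3: +8 new -> 23 infected
Step 4: +4 new -> 27 infected
Step 5: +2 new -> 29 infected
Step 6: +0 new -> 29 infected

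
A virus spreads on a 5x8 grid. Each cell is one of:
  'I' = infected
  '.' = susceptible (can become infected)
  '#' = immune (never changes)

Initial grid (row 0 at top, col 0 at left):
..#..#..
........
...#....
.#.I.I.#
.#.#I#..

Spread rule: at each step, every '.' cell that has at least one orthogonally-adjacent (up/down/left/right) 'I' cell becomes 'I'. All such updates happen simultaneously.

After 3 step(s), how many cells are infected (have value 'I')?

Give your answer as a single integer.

Step 0 (initial): 3 infected
Step 1: +4 new -> 7 infected
Step 2: +6 new -> 13 infected
Step 3: +6 new -> 19 infected

Answer: 19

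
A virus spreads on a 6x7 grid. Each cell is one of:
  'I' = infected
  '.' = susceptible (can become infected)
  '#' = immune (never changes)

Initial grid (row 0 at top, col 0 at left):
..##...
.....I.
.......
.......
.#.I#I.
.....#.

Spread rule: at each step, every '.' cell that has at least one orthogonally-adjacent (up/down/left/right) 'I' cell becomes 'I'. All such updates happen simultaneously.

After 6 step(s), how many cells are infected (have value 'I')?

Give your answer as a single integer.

Answer: 37

Derivation:
Step 0 (initial): 3 infected
Step 1: +9 new -> 12 infected
Step 2: +12 new -> 24 infected
Step 3: +4 new -> 28 infected
Step 4: +4 new -> 32 infected
Step 5: +4 new -> 36 infected
Step 6: +1 new -> 37 infected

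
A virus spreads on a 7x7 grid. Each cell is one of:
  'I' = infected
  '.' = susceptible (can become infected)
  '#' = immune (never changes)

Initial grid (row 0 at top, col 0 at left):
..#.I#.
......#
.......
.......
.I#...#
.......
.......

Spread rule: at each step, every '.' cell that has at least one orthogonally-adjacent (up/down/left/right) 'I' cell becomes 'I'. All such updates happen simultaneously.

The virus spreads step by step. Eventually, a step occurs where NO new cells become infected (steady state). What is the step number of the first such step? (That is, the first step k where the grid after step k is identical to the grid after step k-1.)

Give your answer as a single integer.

Answer: 8

Derivation:
Step 0 (initial): 2 infected
Step 1: +5 new -> 7 infected
Step 2: +9 new -> 16 infected
Step 3: +11 new -> 27 infected
Step 4: +8 new -> 35 infected
Step 5: +5 new -> 40 infected
Step 6: +2 new -> 42 infected
Step 7: +1 new -> 43 infected
Step 8: +0 new -> 43 infected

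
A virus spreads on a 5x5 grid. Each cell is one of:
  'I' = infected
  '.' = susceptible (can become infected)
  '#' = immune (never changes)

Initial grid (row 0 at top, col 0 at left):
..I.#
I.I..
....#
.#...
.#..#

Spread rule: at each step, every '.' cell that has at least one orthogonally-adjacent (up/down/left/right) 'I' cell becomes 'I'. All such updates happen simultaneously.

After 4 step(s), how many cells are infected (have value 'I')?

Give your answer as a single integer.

Answer: 20

Derivation:
Step 0 (initial): 3 infected
Step 1: +7 new -> 10 infected
Step 2: +5 new -> 15 infected
Step 3: +3 new -> 18 infected
Step 4: +2 new -> 20 infected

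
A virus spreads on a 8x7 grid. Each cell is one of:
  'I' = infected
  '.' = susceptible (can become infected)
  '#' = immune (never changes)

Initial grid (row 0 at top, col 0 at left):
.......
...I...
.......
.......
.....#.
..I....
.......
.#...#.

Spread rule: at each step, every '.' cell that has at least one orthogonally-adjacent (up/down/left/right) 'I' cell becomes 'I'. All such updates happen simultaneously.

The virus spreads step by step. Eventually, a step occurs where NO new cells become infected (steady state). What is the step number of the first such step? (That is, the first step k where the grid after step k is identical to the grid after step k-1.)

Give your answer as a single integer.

Answer: 7

Derivation:
Step 0 (initial): 2 infected
Step 1: +8 new -> 10 infected
Step 2: +15 new -> 25 infected
Step 3: +14 new -> 39 infected
Step 4: +10 new -> 49 infected
Step 5: +3 new -> 52 infected
Step 6: +1 new -> 53 infected
Step 7: +0 new -> 53 infected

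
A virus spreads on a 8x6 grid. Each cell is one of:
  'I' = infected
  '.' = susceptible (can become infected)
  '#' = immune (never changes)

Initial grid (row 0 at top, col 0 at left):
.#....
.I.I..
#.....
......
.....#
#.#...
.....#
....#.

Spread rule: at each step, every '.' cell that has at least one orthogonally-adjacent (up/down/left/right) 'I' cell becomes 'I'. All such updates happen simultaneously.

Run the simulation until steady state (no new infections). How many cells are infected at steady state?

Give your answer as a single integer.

Step 0 (initial): 2 infected
Step 1: +6 new -> 8 infected
Step 2: +8 new -> 16 infected
Step 3: +7 new -> 23 infected
Step 4: +6 new -> 29 infected
Step 5: +3 new -> 32 infected
Step 6: +6 new -> 38 infected
Step 7: +2 new -> 40 infected
Step 8: +0 new -> 40 infected

Answer: 40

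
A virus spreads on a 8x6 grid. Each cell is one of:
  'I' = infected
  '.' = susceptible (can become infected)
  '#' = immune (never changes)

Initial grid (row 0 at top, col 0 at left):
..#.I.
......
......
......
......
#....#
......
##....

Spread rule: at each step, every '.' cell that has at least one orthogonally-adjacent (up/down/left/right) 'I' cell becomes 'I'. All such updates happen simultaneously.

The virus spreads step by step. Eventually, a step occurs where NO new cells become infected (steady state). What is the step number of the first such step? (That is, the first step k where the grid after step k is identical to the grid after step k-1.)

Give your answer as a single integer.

Step 0 (initial): 1 infected
Step 1: +3 new -> 4 infected
Step 2: +3 new -> 7 infected
Step 3: +4 new -> 11 infected
Step 4: +5 new -> 16 infected
Step 5: +7 new -> 23 infected
Step 6: +6 new -> 29 infected
Step 7: +6 new -> 35 infected
Step 8: +5 new -> 40 infected
Step 9: +2 new -> 42 infected
Step 10: +1 new -> 43 infected
Step 11: +0 new -> 43 infected

Answer: 11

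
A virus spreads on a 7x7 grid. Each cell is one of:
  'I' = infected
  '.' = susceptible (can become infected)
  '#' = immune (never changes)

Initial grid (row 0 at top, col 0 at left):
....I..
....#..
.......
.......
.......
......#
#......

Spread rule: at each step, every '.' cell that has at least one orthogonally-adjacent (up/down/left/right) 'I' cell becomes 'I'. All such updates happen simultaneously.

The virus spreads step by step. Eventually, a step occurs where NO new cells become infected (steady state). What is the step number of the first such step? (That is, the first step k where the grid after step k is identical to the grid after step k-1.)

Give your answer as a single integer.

Answer: 10

Derivation:
Step 0 (initial): 1 infected
Step 1: +2 new -> 3 infected
Step 2: +4 new -> 7 infected
Step 3: +5 new -> 12 infected
Step 4: +7 new -> 19 infected
Step 5: +7 new -> 26 infected
Step 6: +7 new -> 33 infected
Step 7: +6 new -> 39 infected
Step 8: +5 new -> 44 infected
Step 9: +2 new -> 46 infected
Step 10: +0 new -> 46 infected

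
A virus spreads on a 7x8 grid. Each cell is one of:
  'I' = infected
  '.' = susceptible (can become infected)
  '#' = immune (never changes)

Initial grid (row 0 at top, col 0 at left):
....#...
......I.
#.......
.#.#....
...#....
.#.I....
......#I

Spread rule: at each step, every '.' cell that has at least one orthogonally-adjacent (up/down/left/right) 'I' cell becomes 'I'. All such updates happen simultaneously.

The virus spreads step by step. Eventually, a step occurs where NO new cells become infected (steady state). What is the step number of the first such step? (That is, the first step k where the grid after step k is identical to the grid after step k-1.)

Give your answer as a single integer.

Answer: 8

Derivation:
Step 0 (initial): 3 infected
Step 1: +8 new -> 11 infected
Step 2: +13 new -> 24 infected
Step 3: +11 new -> 35 infected
Step 4: +6 new -> 41 infected
Step 5: +5 new -> 46 infected
Step 6: +2 new -> 48 infected
Step 7: +1 new -> 49 infected
Step 8: +0 new -> 49 infected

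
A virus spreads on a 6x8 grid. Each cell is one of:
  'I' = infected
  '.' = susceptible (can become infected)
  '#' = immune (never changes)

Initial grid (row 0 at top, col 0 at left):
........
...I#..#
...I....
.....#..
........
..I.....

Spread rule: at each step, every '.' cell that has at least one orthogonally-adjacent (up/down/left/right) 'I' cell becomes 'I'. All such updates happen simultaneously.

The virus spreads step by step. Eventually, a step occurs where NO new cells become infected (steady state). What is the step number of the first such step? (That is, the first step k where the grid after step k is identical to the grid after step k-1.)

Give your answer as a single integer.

Answer: 7

Derivation:
Step 0 (initial): 3 infected
Step 1: +8 new -> 11 infected
Step 2: +11 new -> 22 infected
Step 3: +10 new -> 32 infected
Step 4: +8 new -> 40 infected
Step 5: +4 new -> 44 infected
Step 6: +1 new -> 45 infected
Step 7: +0 new -> 45 infected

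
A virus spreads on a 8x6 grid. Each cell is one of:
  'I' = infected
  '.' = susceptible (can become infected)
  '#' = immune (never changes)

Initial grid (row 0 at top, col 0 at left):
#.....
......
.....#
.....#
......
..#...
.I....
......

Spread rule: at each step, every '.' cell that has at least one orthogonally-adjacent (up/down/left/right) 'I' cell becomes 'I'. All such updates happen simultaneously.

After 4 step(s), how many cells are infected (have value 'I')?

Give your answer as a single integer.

Answer: 23

Derivation:
Step 0 (initial): 1 infected
Step 1: +4 new -> 5 infected
Step 2: +5 new -> 10 infected
Step 3: +6 new -> 16 infected
Step 4: +7 new -> 23 infected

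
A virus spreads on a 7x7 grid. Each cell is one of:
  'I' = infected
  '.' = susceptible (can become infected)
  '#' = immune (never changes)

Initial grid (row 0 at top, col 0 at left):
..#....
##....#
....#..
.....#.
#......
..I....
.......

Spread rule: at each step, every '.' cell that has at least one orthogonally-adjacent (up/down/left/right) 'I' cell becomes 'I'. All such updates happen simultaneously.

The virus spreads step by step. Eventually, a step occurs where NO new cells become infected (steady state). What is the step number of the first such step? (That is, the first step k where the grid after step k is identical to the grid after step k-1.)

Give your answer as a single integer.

Answer: 10

Derivation:
Step 0 (initial): 1 infected
Step 1: +4 new -> 5 infected
Step 2: +7 new -> 12 infected
Step 3: +7 new -> 19 infected
Step 4: +8 new -> 27 infected
Step 5: +4 new -> 31 infected
Step 6: +3 new -> 34 infected
Step 7: +3 new -> 37 infected
Step 8: +2 new -> 39 infected
Step 9: +1 new -> 40 infected
Step 10: +0 new -> 40 infected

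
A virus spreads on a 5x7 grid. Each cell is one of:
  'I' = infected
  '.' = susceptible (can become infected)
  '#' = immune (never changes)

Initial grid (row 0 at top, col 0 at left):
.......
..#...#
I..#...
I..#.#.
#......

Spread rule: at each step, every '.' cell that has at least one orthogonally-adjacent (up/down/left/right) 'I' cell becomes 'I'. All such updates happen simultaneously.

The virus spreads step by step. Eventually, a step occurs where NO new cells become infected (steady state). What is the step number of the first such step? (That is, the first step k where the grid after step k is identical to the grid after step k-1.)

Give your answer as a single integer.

Step 0 (initial): 2 infected
Step 1: +3 new -> 5 infected
Step 2: +5 new -> 10 infected
Step 3: +2 new -> 12 infected
Step 4: +2 new -> 14 infected
Step 5: +2 new -> 16 infected
Step 6: +4 new -> 20 infected
Step 7: +4 new -> 24 infected
Step 8: +4 new -> 28 infected
Step 9: +1 new -> 29 infected
Step 10: +0 new -> 29 infected

Answer: 10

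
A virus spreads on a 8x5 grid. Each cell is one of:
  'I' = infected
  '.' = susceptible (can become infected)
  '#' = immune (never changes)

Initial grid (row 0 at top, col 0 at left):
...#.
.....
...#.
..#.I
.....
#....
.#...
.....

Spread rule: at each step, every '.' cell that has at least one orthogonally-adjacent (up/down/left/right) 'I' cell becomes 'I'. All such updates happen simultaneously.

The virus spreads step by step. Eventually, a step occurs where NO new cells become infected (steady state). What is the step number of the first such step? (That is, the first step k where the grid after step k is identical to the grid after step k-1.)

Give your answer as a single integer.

Answer: 10

Derivation:
Step 0 (initial): 1 infected
Step 1: +3 new -> 4 infected
Step 2: +3 new -> 7 infected
Step 3: +5 new -> 12 infected
Step 4: +5 new -> 17 infected
Step 5: +8 new -> 25 infected
Step 6: +5 new -> 30 infected
Step 7: +3 new -> 33 infected
Step 8: +1 new -> 34 infected
Step 9: +1 new -> 35 infected
Step 10: +0 new -> 35 infected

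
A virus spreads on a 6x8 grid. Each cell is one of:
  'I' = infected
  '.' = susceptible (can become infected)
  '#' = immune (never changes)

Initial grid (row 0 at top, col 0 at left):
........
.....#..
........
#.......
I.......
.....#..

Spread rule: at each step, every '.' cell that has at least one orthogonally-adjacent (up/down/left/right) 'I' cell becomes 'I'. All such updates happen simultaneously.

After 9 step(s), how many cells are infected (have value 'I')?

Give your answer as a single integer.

Answer: 42

Derivation:
Step 0 (initial): 1 infected
Step 1: +2 new -> 3 infected
Step 2: +3 new -> 6 infected
Step 3: +4 new -> 10 infected
Step 4: +6 new -> 16 infected
Step 5: +7 new -> 23 infected
Step 6: +6 new -> 29 infected
Step 7: +6 new -> 35 infected
Step 8: +4 new -> 39 infected
Step 9: +3 new -> 42 infected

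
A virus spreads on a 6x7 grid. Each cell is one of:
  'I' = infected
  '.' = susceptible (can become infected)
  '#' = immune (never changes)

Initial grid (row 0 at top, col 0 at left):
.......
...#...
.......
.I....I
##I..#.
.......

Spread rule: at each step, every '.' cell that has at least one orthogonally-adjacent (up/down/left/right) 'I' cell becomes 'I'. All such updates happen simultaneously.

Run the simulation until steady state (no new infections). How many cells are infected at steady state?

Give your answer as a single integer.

Answer: 38

Derivation:
Step 0 (initial): 3 infected
Step 1: +8 new -> 11 infected
Step 2: +11 new -> 22 infected
Step 3: +10 new -> 32 infected
Step 4: +4 new -> 36 infected
Step 5: +2 new -> 38 infected
Step 6: +0 new -> 38 infected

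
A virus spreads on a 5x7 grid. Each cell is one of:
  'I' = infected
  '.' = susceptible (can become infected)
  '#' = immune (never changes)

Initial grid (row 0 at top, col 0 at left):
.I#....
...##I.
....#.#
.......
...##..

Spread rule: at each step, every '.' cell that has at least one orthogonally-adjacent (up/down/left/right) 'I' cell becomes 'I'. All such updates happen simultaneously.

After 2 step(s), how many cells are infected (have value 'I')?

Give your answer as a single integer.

Step 0 (initial): 2 infected
Step 1: +5 new -> 7 infected
Step 2: +6 new -> 13 infected

Answer: 13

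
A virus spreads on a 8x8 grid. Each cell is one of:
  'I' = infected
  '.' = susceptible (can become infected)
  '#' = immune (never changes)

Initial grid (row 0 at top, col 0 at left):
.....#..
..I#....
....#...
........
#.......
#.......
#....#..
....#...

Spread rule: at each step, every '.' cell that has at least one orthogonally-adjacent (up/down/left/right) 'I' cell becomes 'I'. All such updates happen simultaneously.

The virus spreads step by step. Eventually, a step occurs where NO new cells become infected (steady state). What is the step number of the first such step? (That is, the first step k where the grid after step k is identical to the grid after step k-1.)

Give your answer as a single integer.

Step 0 (initial): 1 infected
Step 1: +3 new -> 4 infected
Step 2: +6 new -> 10 infected
Step 3: +6 new -> 16 infected
Step 4: +6 new -> 22 infected
Step 5: +6 new -> 28 infected
Step 6: +8 new -> 36 infected
Step 7: +9 new -> 45 infected
Step 8: +5 new -> 50 infected
Step 9: +2 new -> 52 infected
Step 10: +2 new -> 54 infected
Step 11: +2 new -> 56 infected
Step 12: +0 new -> 56 infected

Answer: 12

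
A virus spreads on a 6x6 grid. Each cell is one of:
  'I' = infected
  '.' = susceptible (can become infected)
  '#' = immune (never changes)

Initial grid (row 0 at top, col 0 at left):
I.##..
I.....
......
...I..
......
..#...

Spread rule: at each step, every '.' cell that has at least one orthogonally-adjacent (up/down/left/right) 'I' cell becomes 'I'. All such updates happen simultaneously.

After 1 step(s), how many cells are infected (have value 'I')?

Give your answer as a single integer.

Answer: 10

Derivation:
Step 0 (initial): 3 infected
Step 1: +7 new -> 10 infected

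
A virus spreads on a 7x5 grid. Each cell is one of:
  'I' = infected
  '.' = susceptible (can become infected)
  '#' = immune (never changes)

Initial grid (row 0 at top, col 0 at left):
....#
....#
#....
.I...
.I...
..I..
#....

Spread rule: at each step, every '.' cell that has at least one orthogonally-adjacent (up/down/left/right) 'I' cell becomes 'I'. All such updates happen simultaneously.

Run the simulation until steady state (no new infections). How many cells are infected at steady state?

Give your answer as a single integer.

Answer: 31

Derivation:
Step 0 (initial): 3 infected
Step 1: +8 new -> 11 infected
Step 2: +8 new -> 19 infected
Step 3: +7 new -> 26 infected
Step 4: +4 new -> 30 infected
Step 5: +1 new -> 31 infected
Step 6: +0 new -> 31 infected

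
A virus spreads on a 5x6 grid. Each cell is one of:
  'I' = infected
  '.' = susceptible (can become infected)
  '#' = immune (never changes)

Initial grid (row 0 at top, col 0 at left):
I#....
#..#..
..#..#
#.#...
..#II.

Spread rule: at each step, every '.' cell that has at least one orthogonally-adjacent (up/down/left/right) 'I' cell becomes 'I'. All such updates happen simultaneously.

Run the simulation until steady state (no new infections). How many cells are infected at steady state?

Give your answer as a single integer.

Step 0 (initial): 3 infected
Step 1: +3 new -> 6 infected
Step 2: +3 new -> 9 infected
Step 3: +1 new -> 10 infected
Step 4: +2 new -> 12 infected
Step 5: +2 new -> 14 infected
Step 6: +1 new -> 15 infected
Step 7: +1 new -> 16 infected
Step 8: +1 new -> 17 infected
Step 9: +1 new -> 18 infected
Step 10: +2 new -> 20 infected
Step 11: +1 new -> 21 infected
Step 12: +1 new -> 22 infected
Step 13: +0 new -> 22 infected

Answer: 22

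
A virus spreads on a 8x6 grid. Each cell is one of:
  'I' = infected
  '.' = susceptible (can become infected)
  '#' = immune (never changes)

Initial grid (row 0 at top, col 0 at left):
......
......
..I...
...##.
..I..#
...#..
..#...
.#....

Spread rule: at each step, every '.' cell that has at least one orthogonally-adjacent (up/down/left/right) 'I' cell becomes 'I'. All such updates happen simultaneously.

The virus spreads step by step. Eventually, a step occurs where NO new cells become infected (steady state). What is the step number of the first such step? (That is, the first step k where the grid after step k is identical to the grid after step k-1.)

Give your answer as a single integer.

Step 0 (initial): 2 infected
Step 1: +7 new -> 9 infected
Step 2: +9 new -> 18 infected
Step 3: +9 new -> 27 infected
Step 4: +7 new -> 34 infected
Step 5: +5 new -> 39 infected
Step 6: +2 new -> 41 infected
Step 7: +1 new -> 42 infected
Step 8: +0 new -> 42 infected

Answer: 8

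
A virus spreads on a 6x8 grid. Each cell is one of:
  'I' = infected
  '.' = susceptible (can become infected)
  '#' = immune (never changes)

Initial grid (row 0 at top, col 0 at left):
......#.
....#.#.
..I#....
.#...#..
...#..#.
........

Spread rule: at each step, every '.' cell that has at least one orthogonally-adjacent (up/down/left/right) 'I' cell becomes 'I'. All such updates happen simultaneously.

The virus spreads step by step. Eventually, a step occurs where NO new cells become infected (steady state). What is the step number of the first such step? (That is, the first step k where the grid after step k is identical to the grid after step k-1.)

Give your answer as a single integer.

Answer: 10

Derivation:
Step 0 (initial): 1 infected
Step 1: +3 new -> 4 infected
Step 2: +6 new -> 10 infected
Step 3: +7 new -> 17 infected
Step 4: +7 new -> 24 infected
Step 5: +5 new -> 29 infected
Step 6: +3 new -> 32 infected
Step 7: +3 new -> 35 infected
Step 8: +3 new -> 38 infected
Step 9: +2 new -> 40 infected
Step 10: +0 new -> 40 infected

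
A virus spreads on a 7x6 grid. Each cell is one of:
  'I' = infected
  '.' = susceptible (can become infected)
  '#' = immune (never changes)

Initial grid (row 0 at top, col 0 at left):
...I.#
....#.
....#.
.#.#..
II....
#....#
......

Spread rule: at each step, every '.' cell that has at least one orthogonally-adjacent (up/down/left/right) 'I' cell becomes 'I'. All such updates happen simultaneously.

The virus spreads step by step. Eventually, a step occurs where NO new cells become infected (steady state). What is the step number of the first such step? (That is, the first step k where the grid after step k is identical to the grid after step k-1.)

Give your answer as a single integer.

Answer: 8

Derivation:
Step 0 (initial): 3 infected
Step 1: +6 new -> 9 infected
Step 2: +8 new -> 17 infected
Step 3: +9 new -> 26 infected
Step 4: +4 new -> 30 infected
Step 5: +2 new -> 32 infected
Step 6: +2 new -> 34 infected
Step 7: +1 new -> 35 infected
Step 8: +0 new -> 35 infected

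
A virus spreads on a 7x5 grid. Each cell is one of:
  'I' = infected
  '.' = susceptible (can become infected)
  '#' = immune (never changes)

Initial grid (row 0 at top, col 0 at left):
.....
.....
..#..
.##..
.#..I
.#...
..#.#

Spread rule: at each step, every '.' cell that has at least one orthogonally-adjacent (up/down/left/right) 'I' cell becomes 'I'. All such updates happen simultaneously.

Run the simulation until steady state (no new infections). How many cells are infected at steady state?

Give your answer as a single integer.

Step 0 (initial): 1 infected
Step 1: +3 new -> 4 infected
Step 2: +4 new -> 8 infected
Step 3: +4 new -> 12 infected
Step 4: +2 new -> 14 infected
Step 5: +2 new -> 16 infected
Step 6: +2 new -> 18 infected
Step 7: +3 new -> 21 infected
Step 8: +2 new -> 23 infected
Step 9: +1 new -> 24 infected
Step 10: +1 new -> 25 infected
Step 11: +1 new -> 26 infected
Step 12: +1 new -> 27 infected
Step 13: +1 new -> 28 infected
Step 14: +0 new -> 28 infected

Answer: 28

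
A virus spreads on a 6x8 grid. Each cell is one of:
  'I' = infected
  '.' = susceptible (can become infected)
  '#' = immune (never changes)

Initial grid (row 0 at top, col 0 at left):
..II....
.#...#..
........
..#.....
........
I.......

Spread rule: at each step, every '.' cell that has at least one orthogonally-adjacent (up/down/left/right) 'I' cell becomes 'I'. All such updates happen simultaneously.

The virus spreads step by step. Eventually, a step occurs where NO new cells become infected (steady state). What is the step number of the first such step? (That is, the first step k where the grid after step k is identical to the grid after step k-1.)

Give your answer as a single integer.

Answer: 9

Derivation:
Step 0 (initial): 3 infected
Step 1: +6 new -> 9 infected
Step 2: +8 new -> 17 infected
Step 3: +9 new -> 26 infected
Step 4: +6 new -> 32 infected
Step 5: +5 new -> 37 infected
Step 6: +4 new -> 41 infected
Step 7: +3 new -> 44 infected
Step 8: +1 new -> 45 infected
Step 9: +0 new -> 45 infected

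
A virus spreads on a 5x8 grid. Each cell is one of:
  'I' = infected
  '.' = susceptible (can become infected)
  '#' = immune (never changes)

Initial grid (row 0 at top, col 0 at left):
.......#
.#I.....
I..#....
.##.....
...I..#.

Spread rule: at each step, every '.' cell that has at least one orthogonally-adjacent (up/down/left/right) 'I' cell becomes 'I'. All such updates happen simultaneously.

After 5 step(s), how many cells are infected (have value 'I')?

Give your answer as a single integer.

Step 0 (initial): 3 infected
Step 1: +9 new -> 12 infected
Step 2: +8 new -> 20 infected
Step 3: +4 new -> 24 infected
Step 4: +4 new -> 28 infected
Step 5: +4 new -> 32 infected

Answer: 32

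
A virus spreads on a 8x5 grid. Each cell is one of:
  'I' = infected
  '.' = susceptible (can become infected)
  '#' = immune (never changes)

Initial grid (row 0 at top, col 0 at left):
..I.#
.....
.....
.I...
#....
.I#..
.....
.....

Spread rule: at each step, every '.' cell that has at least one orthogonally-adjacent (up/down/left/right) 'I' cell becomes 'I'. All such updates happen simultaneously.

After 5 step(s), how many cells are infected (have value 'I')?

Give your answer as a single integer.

Answer: 37

Derivation:
Step 0 (initial): 3 infected
Step 1: +9 new -> 12 infected
Step 2: +10 new -> 22 infected
Step 3: +8 new -> 30 infected
Step 4: +5 new -> 35 infected
Step 5: +2 new -> 37 infected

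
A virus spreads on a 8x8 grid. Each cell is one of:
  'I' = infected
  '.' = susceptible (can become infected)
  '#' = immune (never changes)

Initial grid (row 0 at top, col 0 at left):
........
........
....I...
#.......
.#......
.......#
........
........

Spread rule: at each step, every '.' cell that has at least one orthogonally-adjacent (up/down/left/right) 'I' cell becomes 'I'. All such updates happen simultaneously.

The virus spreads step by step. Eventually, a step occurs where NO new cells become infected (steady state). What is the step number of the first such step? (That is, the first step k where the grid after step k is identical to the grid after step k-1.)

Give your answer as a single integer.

Step 0 (initial): 1 infected
Step 1: +4 new -> 5 infected
Step 2: +8 new -> 13 infected
Step 3: +11 new -> 24 infected
Step 4: +12 new -> 36 infected
Step 5: +9 new -> 45 infected
Step 6: +6 new -> 51 infected
Step 7: +5 new -> 56 infected
Step 8: +4 new -> 60 infected
Step 9: +1 new -> 61 infected
Step 10: +0 new -> 61 infected

Answer: 10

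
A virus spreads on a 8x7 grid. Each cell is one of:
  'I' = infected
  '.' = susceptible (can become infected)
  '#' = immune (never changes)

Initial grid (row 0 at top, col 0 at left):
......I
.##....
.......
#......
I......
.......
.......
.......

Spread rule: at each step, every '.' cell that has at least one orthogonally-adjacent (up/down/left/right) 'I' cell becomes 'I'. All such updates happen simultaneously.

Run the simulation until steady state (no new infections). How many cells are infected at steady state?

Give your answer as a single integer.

Answer: 53

Derivation:
Step 0 (initial): 2 infected
Step 1: +4 new -> 6 infected
Step 2: +7 new -> 13 infected
Step 3: +10 new -> 23 infected
Step 4: +12 new -> 35 infected
Step 5: +9 new -> 44 infected
Step 6: +5 new -> 49 infected
Step 7: +3 new -> 52 infected
Step 8: +1 new -> 53 infected
Step 9: +0 new -> 53 infected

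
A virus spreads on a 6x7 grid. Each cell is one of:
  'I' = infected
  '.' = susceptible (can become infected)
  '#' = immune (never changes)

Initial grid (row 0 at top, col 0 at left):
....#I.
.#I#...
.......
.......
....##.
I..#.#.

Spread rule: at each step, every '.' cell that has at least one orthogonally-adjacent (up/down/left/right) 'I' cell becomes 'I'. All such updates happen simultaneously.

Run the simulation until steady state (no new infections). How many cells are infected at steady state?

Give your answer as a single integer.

Step 0 (initial): 3 infected
Step 1: +6 new -> 9 infected
Step 2: +11 new -> 20 infected
Step 3: +8 new -> 28 infected
Step 4: +4 new -> 32 infected
Step 5: +1 new -> 33 infected
Step 6: +1 new -> 34 infected
Step 7: +0 new -> 34 infected

Answer: 34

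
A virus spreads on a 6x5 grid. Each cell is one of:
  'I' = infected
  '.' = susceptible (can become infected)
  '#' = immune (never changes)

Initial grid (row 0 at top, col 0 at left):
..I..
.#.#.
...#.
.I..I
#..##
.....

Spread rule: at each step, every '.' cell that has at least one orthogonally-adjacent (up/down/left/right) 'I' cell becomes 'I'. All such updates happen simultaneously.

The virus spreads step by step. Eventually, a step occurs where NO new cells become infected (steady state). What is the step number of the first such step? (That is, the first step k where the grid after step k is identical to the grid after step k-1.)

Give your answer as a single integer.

Answer: 6

Derivation:
Step 0 (initial): 3 infected
Step 1: +9 new -> 12 infected
Step 2: +7 new -> 19 infected
Step 3: +3 new -> 22 infected
Step 4: +1 new -> 23 infected
Step 5: +1 new -> 24 infected
Step 6: +0 new -> 24 infected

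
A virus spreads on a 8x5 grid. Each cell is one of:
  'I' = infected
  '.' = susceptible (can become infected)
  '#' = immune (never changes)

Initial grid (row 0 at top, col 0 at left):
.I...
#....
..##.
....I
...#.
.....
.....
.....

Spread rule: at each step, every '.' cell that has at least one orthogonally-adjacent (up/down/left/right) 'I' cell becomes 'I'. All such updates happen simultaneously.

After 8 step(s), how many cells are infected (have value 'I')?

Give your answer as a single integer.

Answer: 36

Derivation:
Step 0 (initial): 2 infected
Step 1: +6 new -> 8 infected
Step 2: +6 new -> 14 infected
Step 3: +7 new -> 21 infected
Step 4: +5 new -> 26 infected
Step 5: +4 new -> 30 infected
Step 6: +3 new -> 33 infected
Step 7: +2 new -> 35 infected
Step 8: +1 new -> 36 infected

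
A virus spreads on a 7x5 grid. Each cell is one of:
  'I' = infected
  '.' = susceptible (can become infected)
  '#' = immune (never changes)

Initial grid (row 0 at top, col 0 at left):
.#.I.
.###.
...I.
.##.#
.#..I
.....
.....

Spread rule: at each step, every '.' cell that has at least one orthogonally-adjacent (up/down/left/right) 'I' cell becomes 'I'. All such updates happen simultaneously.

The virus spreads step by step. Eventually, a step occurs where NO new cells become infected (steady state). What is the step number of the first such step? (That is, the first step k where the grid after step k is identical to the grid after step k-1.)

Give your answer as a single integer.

Step 0 (initial): 3 infected
Step 1: +7 new -> 10 infected
Step 2: +5 new -> 15 infected
Step 3: +3 new -> 18 infected
Step 4: +4 new -> 22 infected
Step 5: +4 new -> 26 infected
Step 6: +1 new -> 27 infected
Step 7: +0 new -> 27 infected

Answer: 7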